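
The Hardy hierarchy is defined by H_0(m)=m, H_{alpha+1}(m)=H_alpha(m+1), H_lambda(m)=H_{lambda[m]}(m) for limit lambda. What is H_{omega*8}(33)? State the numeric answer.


H_{omega*8}(33):
For the Hardy hierarchy, H_{omega*k}(n) = 2^k * n.
2^8 = 256.
256 * 33 = 8448

8448


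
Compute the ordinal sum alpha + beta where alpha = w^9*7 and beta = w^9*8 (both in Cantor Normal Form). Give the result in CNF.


Ordinal addition w^9*7 + w^9*8:
Both terms have the same exponent 9.
w^e*c + w^e*d = w^e*(c+d).
Result = w^9*(7+8) = w^9*15

w^9*15


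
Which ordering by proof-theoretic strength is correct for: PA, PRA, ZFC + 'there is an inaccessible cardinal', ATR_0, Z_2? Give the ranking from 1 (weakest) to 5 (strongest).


Ordering by consistency strength:
1. PRA
2. PA
3. ATR_0
4. Z_2
5. ZFC + 'there is an inaccessible cardinal'


PA=2, PRA=1, ZFC + 'there is an inaccessible cardinal'=5, ATR_0=3, Z_2=4


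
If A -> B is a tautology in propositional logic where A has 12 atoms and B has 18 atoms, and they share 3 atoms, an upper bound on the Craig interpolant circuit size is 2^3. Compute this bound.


Shared atoms = 3
Craig interpolant size bound = 2^3
= 8

8


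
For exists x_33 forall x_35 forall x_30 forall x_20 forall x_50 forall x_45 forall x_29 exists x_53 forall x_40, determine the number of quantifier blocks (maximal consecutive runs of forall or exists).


Alternations = 3.
Blocks = alternations + 1 = 4

4


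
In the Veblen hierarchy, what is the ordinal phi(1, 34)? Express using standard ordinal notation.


phi(1, 34):
phi(1, beta) = epsilon_beta (the beta-th epsilon number).
phi(1, 34) = epsilon_34

epsilon_34


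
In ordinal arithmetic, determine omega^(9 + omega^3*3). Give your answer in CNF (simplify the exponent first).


omega^(9 + omega^3*3):
In ordinal addition a term is absorbed by a following term of strictly larger exponent: 0 < 3, so 9 + omega^3*3 = omega^3*3.
omega raised to a CNF ordinal is a single CNF term: Result = omega^(omega^3*3)

omega^(omega^3*3)


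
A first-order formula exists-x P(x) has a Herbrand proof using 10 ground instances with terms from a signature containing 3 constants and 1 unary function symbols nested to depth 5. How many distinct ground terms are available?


Herbrand terms by depth:
Depth 0: 3 constants
Depth 1: 3 new terms (running total: 6)
Depth 2: 3 new terms (running total: 9)
Depth 3: 3 new terms (running total: 12)
Depth 4: 3 new terms (running total: 15)
Depth 5: 3 new terms (running total: 18)
Total distinct ground terms = 18

18


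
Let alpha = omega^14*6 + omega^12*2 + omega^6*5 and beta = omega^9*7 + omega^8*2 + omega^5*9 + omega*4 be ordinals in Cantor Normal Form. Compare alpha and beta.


Compare term by term from highest exponent:
alpha = omega^14*6 + omega^12*2 + omega^6*5
beta = omega^9*7 + omega^8*2 + omega^5*9 + omega*4
Term 1: alpha has omega^14*6, beta has omega^9*7
Term 2: alpha has omega^12*2, beta has omega^8*2
Term 3: alpha has omega^6*5, beta has omega^5*9
Term 4: alpha has omega^0*0, beta has omega^1*4
Result: alpha > beta

alpha > beta


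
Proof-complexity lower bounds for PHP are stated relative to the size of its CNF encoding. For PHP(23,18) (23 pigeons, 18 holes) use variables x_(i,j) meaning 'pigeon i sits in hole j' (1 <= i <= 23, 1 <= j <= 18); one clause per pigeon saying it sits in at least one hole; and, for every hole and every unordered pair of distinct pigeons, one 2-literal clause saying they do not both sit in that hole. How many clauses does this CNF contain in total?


PHP(23,18): 23 pigeons, 18 holes, 23*18 = 414 variables.
- pigeon clauses: one per pigeon -> 23 clauses
- hole clauses: 18 holes * C(23,2) = 18 * 253 -> 4554 clauses
Total clauses = 23 + 4554 = 4577

4577


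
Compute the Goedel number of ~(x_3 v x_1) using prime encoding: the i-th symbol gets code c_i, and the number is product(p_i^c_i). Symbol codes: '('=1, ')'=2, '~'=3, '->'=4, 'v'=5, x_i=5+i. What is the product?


Formula: ~(x_3 v x_1)
Symbol codes: [3, 1, 8, 5, 6, 2]
Primes: [2, 3, 5, 7, 11, 13]
p_1^3 = 2^3 = 8
p_2^1 = 3^1 = 3
p_3^8 = 5^8 = 390625
p_4^5 = 7^5 = 16807
p_5^6 = 11^6 = 1771561
p_6^2 = 13^2 = 169
Product = 47174172636215625000

47174172636215625000


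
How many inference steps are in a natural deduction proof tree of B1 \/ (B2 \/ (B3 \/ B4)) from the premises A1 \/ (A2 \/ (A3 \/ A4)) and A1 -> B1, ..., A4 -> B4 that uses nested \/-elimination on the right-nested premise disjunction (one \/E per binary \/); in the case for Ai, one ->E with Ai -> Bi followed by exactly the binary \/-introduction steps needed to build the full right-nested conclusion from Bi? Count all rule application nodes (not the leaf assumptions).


Constructive dilemma with 4 branches, all disjunctions right-nested:
- \/E: the premise has 3 binary \/, each eliminated once: 3 nodes.
- ->E: one per case (Ai with Ai -> Bi gives Bi): 4 nodes.
- \/I: in case i < n, Bi needs 1 step to form Bi \/ (B(i+1) \/ ...) and then i-1 steps to prepend B(i-1), ..., B1, i.e. i steps; in case i = n, B4 needs 3 prepend steps.
  \/I total = (1 + 2 + ... + 3) + 3 = 6 + 3 = 9 nodes.
Total = 3 + 4 + 9 = 16

16


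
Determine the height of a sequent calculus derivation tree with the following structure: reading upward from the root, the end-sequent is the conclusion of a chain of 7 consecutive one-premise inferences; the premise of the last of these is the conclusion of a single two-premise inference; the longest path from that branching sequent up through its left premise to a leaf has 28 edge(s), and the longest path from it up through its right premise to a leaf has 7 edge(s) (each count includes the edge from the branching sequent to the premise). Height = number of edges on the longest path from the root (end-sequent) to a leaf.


Longest path through the left premise: 28 edges (measured from the branching sequent)
Longest path through the right premise: 7 edges
Height of the subtree rooted at the branching sequent: max(28, 7) = 28
The branching sequent sits 7 edges above the root (the chain of one-premise inferences), so height = 28 + 7 = 35

35


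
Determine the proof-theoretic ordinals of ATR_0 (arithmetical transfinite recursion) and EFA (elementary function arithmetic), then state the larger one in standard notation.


Proof-theoretic ordinal of ATR_0 (arithmetical transfinite recursion): Gamma_0
Proof-theoretic ordinal of EFA (elementary function arithmetic): omega^3
Comparing: omega^3 < Gamma_0.
The larger ordinal is Gamma_0 (from ATR_0 (arithmetical transfinite recursion)).

Gamma_0


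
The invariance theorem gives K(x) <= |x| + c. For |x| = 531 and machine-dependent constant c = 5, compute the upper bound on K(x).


K(x) <= |x| + c = 531 + 5 = 536

536


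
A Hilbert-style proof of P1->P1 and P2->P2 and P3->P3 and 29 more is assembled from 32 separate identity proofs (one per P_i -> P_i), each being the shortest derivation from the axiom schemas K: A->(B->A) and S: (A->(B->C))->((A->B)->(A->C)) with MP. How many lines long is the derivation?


The shortest proof of A->A from K and S in the Hilbert calculus has exactly 5 lines:
(1) K instance A->((A->A)->A), (2) S instance, (3) MP on 1,2, (4) K instance A->(A->A), (5) MP on 3,4.
For 32 independent identities: 32 * 5 = 160 lines total.

160


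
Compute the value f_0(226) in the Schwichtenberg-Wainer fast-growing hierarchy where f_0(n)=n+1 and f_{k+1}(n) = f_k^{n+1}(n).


f_0(226) = 226 + 1 = 227

227


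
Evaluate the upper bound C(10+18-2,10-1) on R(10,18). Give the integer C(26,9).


R(10,18) <= C(10+18-2, 10-1) = C(26, 9)
C(26, 9) = 26! / (9! * 17!)
= 3124550

3124550


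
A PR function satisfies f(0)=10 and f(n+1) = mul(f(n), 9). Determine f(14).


f(0) = 10
f(1) = mul(f(0), 9) = mul(10, 9) = 90
f(2) = mul(f(1), 9) = mul(90, 9) = 810
f(3) = mul(f(2), 9) = mul(810, 9) = 7290
f(4) = mul(f(3), 9) = mul(7290, 9) = 65610
f(5) = mul(f(4), 9) = mul(65610, 9) = 590490
f(6) = mul(f(5), 9) = mul(590490, 9) = 5314410
f(7) = mul(f(6), 9) = mul(5314410, 9) = 47829690
f(8) = mul(f(7), 9) = mul(47829690, 9) = 430467210
f(9) = mul(f(8), 9) = mul(430467210, 9) = 3874204890
f(10) = mul(f(9), 9) = mul(3874204890, 9) = 34867844010
f(11) = mul(f(10), 9) = mul(34867844010, 9) = 313810596090
f(12) = mul(f(11), 9) = mul(313810596090, 9) = 2824295364810
f(13) = mul(f(12), 9) = mul(2824295364810, 9) = 25418658283290
f(14) = mul(f(13), 9) = mul(25418658283290, 9) = 228767924549610


228767924549610


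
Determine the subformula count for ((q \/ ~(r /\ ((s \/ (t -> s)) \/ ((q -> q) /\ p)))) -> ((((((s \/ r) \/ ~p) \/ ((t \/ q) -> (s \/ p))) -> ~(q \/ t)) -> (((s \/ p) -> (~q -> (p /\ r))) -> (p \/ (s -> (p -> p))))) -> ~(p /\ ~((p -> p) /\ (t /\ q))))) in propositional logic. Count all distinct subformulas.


Formula: ((q \/ ~(r /\ ((s \/ (t -> s)) \/ ((q -> q) /\ p)))) -> ((((((s \/ r) \/ ~p) \/ ((t \/ q) -> (s \/ p))) -> ~(q \/ t)) -> (((s \/ p) -> (~q -> (p /\ r))) -> (p \/ (s -> (p -> p))))) -> ~(p /\ ~((p -> p) /\ (t /\ q)))))
Subformulas found:
  1. r
  2. p
  3. q
  4. s
  5. t
  6. ~p
  7. ~q
  8. (q \/ t)
  9. (t -> s)
  10. (p /\ r)
  11. (q -> q)
  12. (p -> p)
  13. (t \/ q)
  14. (t /\ q)
  15. (s \/ r)
  16. (s \/ p)
  17. ~(q \/ t)
  18. (s \/ (t -> s))
  19. (s -> (p -> p))
  20. ((q -> q) /\ p)
  21. ((s \/ r) \/ ~p)
  22. (~q -> (p /\ r))
  23. (p \/ (s -> (p -> p)))
  24. ((t \/ q) -> (s \/ p))
  25. ((p -> p) /\ (t /\ q))
  26. ~((p -> p) /\ (t /\ q))
  27. (p /\ ~((p -> p) /\ (t /\ q)))
  28. ((s \/ p) -> (~q -> (p /\ r)))
  29. ~(p /\ ~((p -> p) /\ (t /\ q)))
  30. ((s \/ (t -> s)) \/ ((q -> q) /\ p))
  31. (r /\ ((s \/ (t -> s)) \/ ((q -> q) /\ p)))
  32. ~(r /\ ((s \/ (t -> s)) \/ ((q -> q) /\ p)))
  33. (((s \/ r) \/ ~p) \/ ((t \/ q) -> (s \/ p)))
  34. (q \/ ~(r /\ ((s \/ (t -> s)) \/ ((q -> q) /\ p))))
  35. (((s \/ p) -> (~q -> (p /\ r))) -> (p \/ (s -> (p -> p))))
  36. ((((s \/ r) \/ ~p) \/ ((t \/ q) -> (s \/ p))) -> ~(q \/ t))
  37. (((((s \/ r) \/ ~p) \/ ((t \/ q) -> (s \/ p))) -> ~(q \/ t)) -> (((s \/ p) -> (~q -> (p /\ r))) -> (p \/ (s -> (p -> p)))))
  38. ((((((s \/ r) \/ ~p) \/ ((t \/ q) -> (s \/ p))) -> ~(q \/ t)) -> (((s \/ p) -> (~q -> (p /\ r))) -> (p \/ (s -> (p -> p))))) -> ~(p /\ ~((p -> p) /\ (t /\ q))))
  39. ((q \/ ~(r /\ ((s \/ (t -> s)) \/ ((q -> q) /\ p)))) -> ((((((s \/ r) \/ ~p) \/ ((t \/ q) -> (s \/ p))) -> ~(q \/ t)) -> (((s \/ p) -> (~q -> (p /\ r))) -> (p \/ (s -> (p -> p))))) -> ~(p /\ ~((p -> p) /\ (t /\ q)))))
Total distinct subformulas = 39

39


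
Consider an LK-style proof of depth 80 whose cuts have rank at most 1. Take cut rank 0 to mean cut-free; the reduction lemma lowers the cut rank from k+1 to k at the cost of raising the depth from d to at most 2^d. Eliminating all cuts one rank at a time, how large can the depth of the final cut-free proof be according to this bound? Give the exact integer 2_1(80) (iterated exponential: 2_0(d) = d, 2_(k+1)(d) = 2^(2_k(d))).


Each rank reduction sends depth d to at most 2^d; cut rank r needs r reductions.
2_0(80) = 80
2_1(80) = 2^80 = 1208925819614629174706176
Cut-free depth bound = 1208925819614629174706176

1208925819614629174706176


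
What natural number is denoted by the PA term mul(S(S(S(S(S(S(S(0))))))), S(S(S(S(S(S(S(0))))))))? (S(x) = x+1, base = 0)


mul(S^7(0), S^7(0)):
S^7(0) = 7
S^7(0) = 7
7 * 7 = 49

49


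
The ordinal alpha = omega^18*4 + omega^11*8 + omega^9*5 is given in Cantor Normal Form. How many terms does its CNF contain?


CNF: omega^18*4 + omega^11*8 + omega^9*5
Count the summands separated by '+':
  term 1: omega^18*4
  term 2: omega^11*8
  term 3: omega^9*5
Total terms = 3

3


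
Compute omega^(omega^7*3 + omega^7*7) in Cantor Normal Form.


omega^(omega^7*3 + omega^7*7):
Both terms of the exponent have the same exponent 7, so they merge: omega^7*3 + omega^7*7 = omega^7*(3+7) = omega^7*10.
omega raised to a CNF ordinal is a single CNF term: Result = omega^(omega^7*10)

omega^(omega^7*10)


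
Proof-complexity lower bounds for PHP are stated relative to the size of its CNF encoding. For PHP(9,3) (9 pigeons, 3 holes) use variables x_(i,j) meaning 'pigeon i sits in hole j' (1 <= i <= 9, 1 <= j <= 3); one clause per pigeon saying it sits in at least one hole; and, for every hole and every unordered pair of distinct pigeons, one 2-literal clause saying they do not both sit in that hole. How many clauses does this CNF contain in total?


PHP(9,3): 9 pigeons, 3 holes, 9*3 = 27 variables.
- pigeon clauses: one per pigeon -> 9 clauses
- hole clauses: 3 holes * C(9,2) = 3 * 36 -> 108 clauses
Total clauses = 9 + 108 = 117

117


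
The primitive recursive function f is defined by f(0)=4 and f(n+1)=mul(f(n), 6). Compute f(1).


f(0) = 4
f(1) = mul(f(0), 6) = mul(4, 6) = 24


24


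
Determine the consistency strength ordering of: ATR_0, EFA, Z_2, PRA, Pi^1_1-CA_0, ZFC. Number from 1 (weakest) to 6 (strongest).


Ordering by consistency strength:
1. EFA
2. PRA
3. ATR_0
4. Pi^1_1-CA_0
5. Z_2
6. ZFC


ATR_0=3, EFA=1, Z_2=5, PRA=2, Pi^1_1-CA_0=4, ZFC=6


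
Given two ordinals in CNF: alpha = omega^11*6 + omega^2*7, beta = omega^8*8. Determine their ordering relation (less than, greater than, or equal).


Compare term by term from highest exponent:
alpha = omega^11*6 + omega^2*7
beta = omega^8*8
Term 1: alpha has omega^11*6, beta has omega^8*8
Term 2: alpha has omega^2*7, beta has omega^0*0
Result: alpha > beta

alpha > beta


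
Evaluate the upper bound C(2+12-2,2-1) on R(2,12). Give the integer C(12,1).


R(2,12) <= C(2+12-2, 2-1) = C(12, 1)
C(12, 1) = 12! / (1! * 11!)
= 12

12


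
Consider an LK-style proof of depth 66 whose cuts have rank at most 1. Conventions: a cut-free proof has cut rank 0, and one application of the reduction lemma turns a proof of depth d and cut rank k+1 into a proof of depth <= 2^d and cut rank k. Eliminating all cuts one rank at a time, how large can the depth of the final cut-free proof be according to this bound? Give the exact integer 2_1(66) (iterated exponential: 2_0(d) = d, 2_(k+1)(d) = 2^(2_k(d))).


Each rank reduction sends depth d to at most 2^d; cut rank r needs r reductions.
2_0(66) = 66
2_1(66) = 2^66 = 73786976294838206464
Cut-free depth bound = 73786976294838206464

73786976294838206464


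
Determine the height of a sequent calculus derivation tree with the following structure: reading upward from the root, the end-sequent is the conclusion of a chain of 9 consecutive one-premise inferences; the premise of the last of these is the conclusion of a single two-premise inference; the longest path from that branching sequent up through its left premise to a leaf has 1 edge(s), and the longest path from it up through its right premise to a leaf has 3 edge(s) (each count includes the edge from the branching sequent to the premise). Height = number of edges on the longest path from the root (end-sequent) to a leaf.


Longest path through the left premise: 1 edges (measured from the branching sequent)
Longest path through the right premise: 3 edges
Height of the subtree rooted at the branching sequent: max(1, 3) = 3
The branching sequent sits 9 edges above the root (the chain of one-premise inferences), so height = 3 + 9 = 12

12


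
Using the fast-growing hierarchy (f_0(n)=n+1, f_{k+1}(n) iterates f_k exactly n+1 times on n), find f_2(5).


f_2(5) = f_1^6(5)
f_1(m) = 2m + 1.
Iterating: f_1^k(n) = 2^k*(n+1) - 1.
f_2(5) = 2^6*(5+1) - 1 = 64*6 - 1 = 383

383


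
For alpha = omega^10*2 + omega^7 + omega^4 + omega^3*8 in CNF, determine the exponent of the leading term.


CNF: omega^10*2 + omega^7 + omega^4 + omega^3*8
The leading term is omega^10*2, which has exponent 10.

10


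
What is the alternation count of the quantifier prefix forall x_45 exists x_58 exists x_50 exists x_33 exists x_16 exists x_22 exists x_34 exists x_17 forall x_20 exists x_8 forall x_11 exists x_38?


Walk the prefix and count type changes:
  position 1: forall -> exists <-- alternation
  position 2: exists -> exists
  position 3: exists -> exists
  position 4: exists -> exists
  position 5: exists -> exists
  position 6: exists -> exists
  position 7: exists -> exists
  position 8: exists -> forall <-- alternation
  position 9: forall -> exists <-- alternation
  position 10: exists -> forall <-- alternation
  position 11: forall -> exists <-- alternation
Total alternations = 5

5


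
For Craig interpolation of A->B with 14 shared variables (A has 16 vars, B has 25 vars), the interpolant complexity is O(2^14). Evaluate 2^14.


Shared atoms = 14
Craig interpolant size bound = 2^14
= 16384

16384


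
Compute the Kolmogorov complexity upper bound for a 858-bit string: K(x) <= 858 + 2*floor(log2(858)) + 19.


floor(log2(858)) = 9
2 * 9 = 18
K(x) <= 858 + 18 + 19 = 895

895


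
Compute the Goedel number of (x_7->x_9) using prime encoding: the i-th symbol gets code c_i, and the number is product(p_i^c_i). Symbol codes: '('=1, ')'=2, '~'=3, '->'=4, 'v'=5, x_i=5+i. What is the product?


Formula: (x_7->x_9)
Symbol codes: [1, 12, 4, 14, 2]
Primes: [2, 3, 5, 7, 11]
p_1^1 = 2^1 = 2
p_2^12 = 3^12 = 531441
p_3^4 = 5^4 = 625
p_4^14 = 7^14 = 678223072849
p_5^2 = 11^2 = 121
Product = 54515876643764243111250

54515876643764243111250


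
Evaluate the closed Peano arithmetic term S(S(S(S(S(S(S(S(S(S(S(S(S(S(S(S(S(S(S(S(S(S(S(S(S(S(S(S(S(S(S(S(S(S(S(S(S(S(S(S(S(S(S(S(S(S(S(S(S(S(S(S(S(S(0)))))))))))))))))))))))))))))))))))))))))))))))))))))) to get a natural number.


Counting successors applied to 0:
54 applications of S to 0 = 54

54


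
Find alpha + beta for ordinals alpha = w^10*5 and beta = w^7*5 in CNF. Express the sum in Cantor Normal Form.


Ordinal addition w^10*5 + w^7*5:
Leading exponent of alpha (10) > leading exponent of beta (7).
Since alpha's term has higher exponent than beta's leading term,
the sum is simply alpha followed by beta.
Result = w^10*5 + w^7*5

w^10*5 + w^7*5


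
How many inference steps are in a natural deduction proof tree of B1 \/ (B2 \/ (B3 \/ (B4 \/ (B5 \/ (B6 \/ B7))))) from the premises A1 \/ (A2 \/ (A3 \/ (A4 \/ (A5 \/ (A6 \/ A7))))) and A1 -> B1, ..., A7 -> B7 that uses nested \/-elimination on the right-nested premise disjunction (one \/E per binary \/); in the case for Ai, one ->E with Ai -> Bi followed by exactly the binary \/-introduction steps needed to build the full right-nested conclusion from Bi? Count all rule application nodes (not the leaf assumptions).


Constructive dilemma with 7 branches, all disjunctions right-nested:
- \/E: the premise has 6 binary \/, each eliminated once: 6 nodes.
- ->E: one per case (Ai with Ai -> Bi gives Bi): 7 nodes.
- \/I: in case i < n, Bi needs 1 step to form Bi \/ (B(i+1) \/ ...) and then i-1 steps to prepend B(i-1), ..., B1, i.e. i steps; in case i = n, B7 needs 6 prepend steps.
  \/I total = (1 + 2 + ... + 6) + 6 = 21 + 6 = 27 nodes.
Total = 6 + 7 + 27 = 40

40


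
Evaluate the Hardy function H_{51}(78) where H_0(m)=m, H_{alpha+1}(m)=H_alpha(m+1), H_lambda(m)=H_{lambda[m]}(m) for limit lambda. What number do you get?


H_51(78):
For finite ordinals k, H_k(n) = n + k (each successor step adds 1).
H_51(78) = 78 + 51 = 129

129


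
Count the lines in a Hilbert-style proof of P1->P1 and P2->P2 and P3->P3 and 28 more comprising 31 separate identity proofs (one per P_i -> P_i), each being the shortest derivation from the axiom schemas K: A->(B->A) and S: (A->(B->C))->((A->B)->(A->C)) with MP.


The shortest proof of A->A from K and S in the Hilbert calculus has exactly 5 lines:
(1) K instance A->((A->A)->A), (2) S instance, (3) MP on 1,2, (4) K instance A->(A->A), (5) MP on 3,4.
For 31 independent identities: 31 * 5 = 155 lines total.

155


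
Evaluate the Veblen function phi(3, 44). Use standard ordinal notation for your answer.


phi(3, 44):
phi(3, beta) = eta_beta (the beta-th eta number, fixed point of zeta).
phi(3, 44) = eta_44

eta_44


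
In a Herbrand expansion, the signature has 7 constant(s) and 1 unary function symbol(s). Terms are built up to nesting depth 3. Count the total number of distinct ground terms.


Herbrand terms by depth:
Depth 0: 7 constants
Depth 1: 7 new terms (running total: 14)
Depth 2: 7 new terms (running total: 21)
Depth 3: 7 new terms (running total: 28)
Total distinct ground terms = 28

28


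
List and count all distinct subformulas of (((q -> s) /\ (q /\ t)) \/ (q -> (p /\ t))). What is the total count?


Formula: (((q -> s) /\ (q /\ t)) \/ (q -> (p /\ t)))
Subformulas found:
  1. q
  2. s
  3. t
  4. p
  5. (q /\ t)
  6. (p /\ t)
  7. (q -> s)
  8. (q -> (p /\ t))
  9. ((q -> s) /\ (q /\ t))
  10. (((q -> s) /\ (q /\ t)) \/ (q -> (p /\ t)))
Total distinct subformulas = 10

10


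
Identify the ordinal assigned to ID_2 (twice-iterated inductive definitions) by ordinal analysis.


The proof-theoretic ordinal of ID_2 (twice-iterated inductive definitions) is a standard result in ordinal analysis.
This ordinal is the supremum of order types of primitive recursive well-orderings
that the theory can prove to be well-ordered.
For ID_2 (twice-iterated inductive definitions), the proof-theoretic ordinal is psi_0(epsilon_{Omega_2+1}).

psi_0(epsilon_{Omega_2+1})


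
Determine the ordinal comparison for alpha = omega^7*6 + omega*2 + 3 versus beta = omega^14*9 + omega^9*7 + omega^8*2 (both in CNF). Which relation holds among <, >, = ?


Compare term by term from highest exponent:
alpha = omega^7*6 + omega*2 + 3
beta = omega^14*9 + omega^9*7 + omega^8*2
Term 1: alpha has omega^7*6, beta has omega^14*9
Term 2: alpha has omega^1*2, beta has omega^9*7
Term 3: alpha has omega^0*3, beta has omega^8*2
Result: alpha < beta

alpha < beta


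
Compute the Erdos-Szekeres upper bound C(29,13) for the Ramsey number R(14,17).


R(14,17) <= C(14+17-2, 14-1) = C(29, 13)
C(29, 13) = 29! / (13! * 16!)
= 67863915

67863915


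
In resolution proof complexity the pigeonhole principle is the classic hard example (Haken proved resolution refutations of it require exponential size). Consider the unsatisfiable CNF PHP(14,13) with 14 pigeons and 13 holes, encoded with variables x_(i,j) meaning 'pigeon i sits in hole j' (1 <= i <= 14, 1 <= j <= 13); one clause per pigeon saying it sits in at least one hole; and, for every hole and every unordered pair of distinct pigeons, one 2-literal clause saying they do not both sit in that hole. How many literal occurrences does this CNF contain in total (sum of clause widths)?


PHP(14,13): 14 pigeons, 13 holes, 14*13 = 182 variables.
- pigeon clauses: one per pigeon -> 14 clauses of width 13 -> 182 literals
- hole clauses: 13 holes * C(14,2) = 13 * 91 -> 1183 clauses of width 2 -> 2366 literals
Total literal occurrences = 182 + 2366 = 2548

2548


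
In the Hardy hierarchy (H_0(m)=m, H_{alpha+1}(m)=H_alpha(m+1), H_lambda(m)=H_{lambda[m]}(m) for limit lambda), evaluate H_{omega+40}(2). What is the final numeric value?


H_{omega+40}(2):
Unwind the 40 successor steps: H_{omega+40}(2) = H_omega(2+40) = H_omega(42).
H_omega(m) = H_m(m) = m + m = 2m.
Result = 2 * 42 = 84

84


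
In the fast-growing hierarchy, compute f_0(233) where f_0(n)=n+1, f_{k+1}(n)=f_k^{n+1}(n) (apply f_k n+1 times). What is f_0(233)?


f_0(233) = 233 + 1 = 234

234


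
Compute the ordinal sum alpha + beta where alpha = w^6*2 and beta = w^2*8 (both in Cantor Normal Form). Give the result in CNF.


Ordinal addition w^6*2 + w^2*8:
Leading exponent of alpha (6) > leading exponent of beta (2).
Since alpha's term has higher exponent than beta's leading term,
the sum is simply alpha followed by beta.
Result = w^6*2 + w^2*8

w^6*2 + w^2*8


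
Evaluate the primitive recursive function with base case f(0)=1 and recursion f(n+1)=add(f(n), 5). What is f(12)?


f(0) = 1
f(1) = add(f(0), 5) = add(1, 5) = 6
f(2) = add(f(1), 5) = add(6, 5) = 11
f(3) = add(f(2), 5) = add(11, 5) = 16
f(4) = add(f(3), 5) = add(16, 5) = 21
f(5) = add(f(4), 5) = add(21, 5) = 26
f(6) = add(f(5), 5) = add(26, 5) = 31
f(7) = add(f(6), 5) = add(31, 5) = 36
f(8) = add(f(7), 5) = add(36, 5) = 41
f(9) = add(f(8), 5) = add(41, 5) = 46
f(10) = add(f(9), 5) = add(46, 5) = 51
f(11) = add(f(10), 5) = add(51, 5) = 56
f(12) = add(f(11), 5) = add(56, 5) = 61


61


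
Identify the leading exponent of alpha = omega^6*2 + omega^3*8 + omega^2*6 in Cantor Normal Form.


CNF: omega^6*2 + omega^3*8 + omega^2*6
The leading term is omega^6*2, which has exponent 6.

6


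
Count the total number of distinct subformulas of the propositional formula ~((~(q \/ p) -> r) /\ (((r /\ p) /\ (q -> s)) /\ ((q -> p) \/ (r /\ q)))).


Formula: ~((~(q \/ p) -> r) /\ (((r /\ p) /\ (q -> s)) /\ ((q -> p) \/ (r /\ q))))
Subformulas found:
  1. r
  2. q
  3. s
  4. p
  5. (q \/ p)
  6. (r /\ p)
  7. (r /\ q)
  8. (q -> p)
  9. (q -> s)
  10. ~(q \/ p)
  11. (~(q \/ p) -> r)
  12. ((q -> p) \/ (r /\ q))
  13. ((r /\ p) /\ (q -> s))
  14. (((r /\ p) /\ (q -> s)) /\ ((q -> p) \/ (r /\ q)))
  15. ((~(q \/ p) -> r) /\ (((r /\ p) /\ (q -> s)) /\ ((q -> p) \/ (r /\ q))))
  16. ~((~(q \/ p) -> r) /\ (((r /\ p) /\ (q -> s)) /\ ((q -> p) \/ (r /\ q))))
Total distinct subformulas = 16

16


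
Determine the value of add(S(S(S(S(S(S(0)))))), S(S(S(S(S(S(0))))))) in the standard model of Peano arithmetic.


add(S^6(0), S^6(0)):
S^6(0) = 6
S^6(0) = 6
6 + 6 = 12

12


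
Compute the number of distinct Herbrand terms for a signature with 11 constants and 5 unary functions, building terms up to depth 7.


Herbrand terms by depth:
Depth 0: 11 constants
Depth 1: 55 new terms (running total: 66)
Depth 2: 275 new terms (running total: 341)
Depth 3: 1375 new terms (running total: 1716)
Depth 4: 6875 new terms (running total: 8591)
Depth 5: 34375 new terms (running total: 42966)
Depth 6: 171875 new terms (running total: 214841)
Depth 7: 859375 new terms (running total: 1074216)
Total distinct ground terms = 1074216

1074216


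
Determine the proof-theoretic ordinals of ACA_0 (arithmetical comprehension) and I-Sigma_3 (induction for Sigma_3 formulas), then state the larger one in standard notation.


Proof-theoretic ordinal of ACA_0 (arithmetical comprehension): epsilon_0
Proof-theoretic ordinal of I-Sigma_3 (induction for Sigma_3 formulas): omega^(omega^(omega^omega))
Comparing: omega^(omega^(omega^omega)) < epsilon_0.
The larger ordinal is epsilon_0 (from ACA_0 (arithmetical comprehension)).

epsilon_0


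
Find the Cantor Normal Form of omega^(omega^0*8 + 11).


omega^(omega^0*8 + 11):
omega^0 = 1, so the exponent is 8 + 11 = 19 (finite ordinal addition).
Result = omega^19, already a single CNF term.

omega^19


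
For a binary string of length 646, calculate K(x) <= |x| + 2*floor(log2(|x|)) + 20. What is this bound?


floor(log2(646)) = 9
2 * 9 = 18
K(x) <= 646 + 18 + 20 = 684

684


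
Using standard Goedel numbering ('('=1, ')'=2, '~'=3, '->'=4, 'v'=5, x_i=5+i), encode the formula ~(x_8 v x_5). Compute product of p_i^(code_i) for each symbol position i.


Formula: ~(x_8 v x_5)
Symbol codes: [3, 1, 13, 5, 10, 2]
Primes: [2, 3, 5, 7, 11, 13]
p_1^3 = 2^3 = 8
p_2^1 = 3^1 = 3
p_3^13 = 5^13 = 1220703125
p_4^5 = 7^5 = 16807
p_5^10 = 11^10 = 25937424601
p_6^2 = 13^2 = 169
Product = 2158365817396353017578125000

2158365817396353017578125000


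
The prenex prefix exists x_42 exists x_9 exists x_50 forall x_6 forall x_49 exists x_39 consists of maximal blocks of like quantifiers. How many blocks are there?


Alternations = 2.
Blocks = alternations + 1 = 3

3


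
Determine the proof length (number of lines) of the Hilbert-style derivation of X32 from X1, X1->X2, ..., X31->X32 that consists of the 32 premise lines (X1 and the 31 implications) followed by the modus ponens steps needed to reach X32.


We have 32 premise lines: X1 and 31 implications.
Each implication is detached once by MP, giving 31 MP lines.
32 premise lines + 31 MP lines = 63 total lines.

63


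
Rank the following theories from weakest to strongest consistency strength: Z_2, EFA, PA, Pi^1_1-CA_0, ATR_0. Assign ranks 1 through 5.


Ordering by consistency strength:
1. EFA
2. PA
3. ATR_0
4. Pi^1_1-CA_0
5. Z_2


Z_2=5, EFA=1, PA=2, Pi^1_1-CA_0=4, ATR_0=3


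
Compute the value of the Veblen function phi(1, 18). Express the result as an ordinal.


phi(1, 18):
phi(1, beta) = epsilon_beta (the beta-th epsilon number).
phi(1, 18) = epsilon_18

epsilon_18


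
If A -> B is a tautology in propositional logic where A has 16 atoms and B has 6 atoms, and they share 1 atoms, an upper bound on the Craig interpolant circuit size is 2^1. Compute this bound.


Shared atoms = 1
Craig interpolant size bound = 2^1
= 2

2


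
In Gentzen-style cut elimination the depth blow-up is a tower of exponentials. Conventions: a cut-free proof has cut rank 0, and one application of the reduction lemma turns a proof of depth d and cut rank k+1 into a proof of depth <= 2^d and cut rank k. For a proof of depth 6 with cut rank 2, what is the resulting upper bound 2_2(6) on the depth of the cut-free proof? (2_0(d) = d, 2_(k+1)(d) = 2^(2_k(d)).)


Each rank reduction sends depth d to at most 2^d; cut rank r needs r reductions.
2_0(6) = 6
2_1(6) = 2^6 = 64
2_2(6) = 2^64 = 18446744073709551616
Cut-free depth bound = 18446744073709551616

18446744073709551616


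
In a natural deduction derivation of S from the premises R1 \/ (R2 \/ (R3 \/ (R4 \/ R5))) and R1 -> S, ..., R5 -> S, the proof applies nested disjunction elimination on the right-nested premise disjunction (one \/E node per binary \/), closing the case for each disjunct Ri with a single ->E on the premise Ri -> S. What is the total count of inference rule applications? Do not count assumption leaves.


The premise R1 \/ (R2 \/ (R3 \/ (R4 \/ R5))) contains 5 disjuncts, hence 4 binary \/ connectives.
- Each binary \/ is eliminated once: 4 \/E nodes.
- Each of the 5 cases Ri derives S by one ->E with Ri -> S: 5 ->E nodes.
Total = 4 + 5 = 9

9


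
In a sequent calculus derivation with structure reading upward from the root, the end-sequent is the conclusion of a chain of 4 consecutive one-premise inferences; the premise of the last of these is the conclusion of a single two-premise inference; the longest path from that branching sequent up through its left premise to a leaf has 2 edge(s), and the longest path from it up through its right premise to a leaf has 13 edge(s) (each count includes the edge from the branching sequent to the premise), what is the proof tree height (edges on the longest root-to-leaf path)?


Longest path through the left premise: 2 edges (measured from the branching sequent)
Longest path through the right premise: 13 edges
Height of the subtree rooted at the branching sequent: max(2, 13) = 13
The branching sequent sits 4 edges above the root (the chain of one-premise inferences), so height = 13 + 4 = 17

17


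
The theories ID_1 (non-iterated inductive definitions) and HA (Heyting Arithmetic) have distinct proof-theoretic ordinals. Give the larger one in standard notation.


Proof-theoretic ordinal of ID_1 (non-iterated inductive definitions): psi_0(epsilon_{Omega+1})
Proof-theoretic ordinal of HA (Heyting Arithmetic): epsilon_0
Comparing: epsilon_0 < psi_0(epsilon_{Omega+1}).
The larger ordinal is psi_0(epsilon_{Omega+1}) (from ID_1 (non-iterated inductive definitions)).

psi_0(epsilon_{Omega+1})


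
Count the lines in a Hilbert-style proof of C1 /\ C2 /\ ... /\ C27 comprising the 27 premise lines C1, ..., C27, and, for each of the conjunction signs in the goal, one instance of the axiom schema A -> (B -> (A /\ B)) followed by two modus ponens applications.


Conjoining 27 premises:
- 27 premise lines
- the goal has 26 conjunction signs; each costs 1 axiom instance + 2 MP = 3 lines: 3 * 26 = 78
Total = 27 + 78 = 105 lines.

105


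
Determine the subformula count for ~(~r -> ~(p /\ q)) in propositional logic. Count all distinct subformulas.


Formula: ~(~r -> ~(p /\ q))
Subformulas found:
  1. q
  2. r
  3. p
  4. ~r
  5. (p /\ q)
  6. ~(p /\ q)
  7. (~r -> ~(p /\ q))
  8. ~(~r -> ~(p /\ q))
Total distinct subformulas = 8

8


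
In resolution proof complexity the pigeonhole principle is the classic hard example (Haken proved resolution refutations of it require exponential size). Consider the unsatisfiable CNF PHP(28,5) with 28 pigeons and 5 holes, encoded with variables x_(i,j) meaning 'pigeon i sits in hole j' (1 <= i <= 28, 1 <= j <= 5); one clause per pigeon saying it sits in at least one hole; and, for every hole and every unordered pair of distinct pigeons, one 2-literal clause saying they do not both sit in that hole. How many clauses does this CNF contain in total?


PHP(28,5): 28 pigeons, 5 holes, 28*5 = 140 variables.
- pigeon clauses: one per pigeon -> 28 clauses
- hole clauses: 5 holes * C(28,2) = 5 * 378 -> 1890 clauses
Total clauses = 28 + 1890 = 1918

1918


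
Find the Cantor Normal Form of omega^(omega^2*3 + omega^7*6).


omega^(omega^2*3 + omega^7*6):
In ordinal addition a term is absorbed by a following term of strictly larger exponent: 2 < 7, so omega^2*3 + omega^7*6 = omega^7*6.
omega raised to a CNF ordinal is a single CNF term: Result = omega^(omega^7*6)

omega^(omega^7*6)


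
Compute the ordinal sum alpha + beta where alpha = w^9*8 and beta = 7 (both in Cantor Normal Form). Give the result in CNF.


Ordinal addition w^9*8 + 7:
Leading exponent of alpha (9) > leading exponent of beta (0).
Since alpha's term has higher exponent than beta's leading term,
the sum is simply alpha followed by beta.
Result = w^9*8 + 7

w^9*8 + 7


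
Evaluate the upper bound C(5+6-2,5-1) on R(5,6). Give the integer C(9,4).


R(5,6) <= C(5+6-2, 5-1) = C(9, 4)
C(9, 4) = 9! / (4! * 5!)
= 126

126


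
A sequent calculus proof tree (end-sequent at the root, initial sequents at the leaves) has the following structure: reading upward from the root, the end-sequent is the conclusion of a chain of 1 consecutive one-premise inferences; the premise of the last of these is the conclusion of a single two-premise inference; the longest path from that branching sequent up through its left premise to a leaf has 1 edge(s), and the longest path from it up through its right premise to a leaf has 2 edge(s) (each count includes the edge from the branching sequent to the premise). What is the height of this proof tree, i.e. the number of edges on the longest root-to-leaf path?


Longest path through the left premise: 1 edges (measured from the branching sequent)
Longest path through the right premise: 2 edges
Height of the subtree rooted at the branching sequent: max(1, 2) = 2
The branching sequent sits 1 edges above the root (the chain of one-premise inferences), so height = 2 + 1 = 3

3


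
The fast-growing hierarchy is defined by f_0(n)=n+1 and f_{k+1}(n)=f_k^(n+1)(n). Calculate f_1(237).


f_1(237) = f_0^238(237)
f_0 adds 1 each time, applied 238 times.
f_1(237) = 237 + 238 = 475

475


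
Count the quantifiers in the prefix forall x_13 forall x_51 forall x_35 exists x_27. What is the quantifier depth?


Quantifier prefix has 4 quantifier symbols.
Quantifier depth = 4

4


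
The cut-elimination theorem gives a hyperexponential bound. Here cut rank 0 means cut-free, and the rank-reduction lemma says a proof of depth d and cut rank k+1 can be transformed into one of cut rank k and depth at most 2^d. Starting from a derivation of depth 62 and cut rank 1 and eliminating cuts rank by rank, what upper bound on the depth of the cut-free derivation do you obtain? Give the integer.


Each rank reduction sends depth d to at most 2^d; cut rank r needs r reductions.
2_0(62) = 62
2_1(62) = 2^62 = 4611686018427387904
Cut-free depth bound = 4611686018427387904

4611686018427387904


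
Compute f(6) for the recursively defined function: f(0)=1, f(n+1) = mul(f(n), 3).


f(0) = 1
f(1) = mul(f(0), 3) = mul(1, 3) = 3
f(2) = mul(f(1), 3) = mul(3, 3) = 9
f(3) = mul(f(2), 3) = mul(9, 3) = 27
f(4) = mul(f(3), 3) = mul(27, 3) = 81
f(5) = mul(f(4), 3) = mul(81, 3) = 243
f(6) = mul(f(5), 3) = mul(243, 3) = 729


729


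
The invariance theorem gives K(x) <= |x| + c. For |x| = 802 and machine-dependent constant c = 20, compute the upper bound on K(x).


K(x) <= |x| + c = 802 + 20 = 822

822


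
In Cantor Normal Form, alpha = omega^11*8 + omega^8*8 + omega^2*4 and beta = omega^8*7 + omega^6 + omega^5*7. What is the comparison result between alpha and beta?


Compare term by term from highest exponent:
alpha = omega^11*8 + omega^8*8 + omega^2*4
beta = omega^8*7 + omega^6 + omega^5*7
Term 1: alpha has omega^11*8, beta has omega^8*7
Term 2: alpha has omega^8*8, beta has omega^6*1
Term 3: alpha has omega^2*4, beta has omega^5*7
Result: alpha > beta

alpha > beta


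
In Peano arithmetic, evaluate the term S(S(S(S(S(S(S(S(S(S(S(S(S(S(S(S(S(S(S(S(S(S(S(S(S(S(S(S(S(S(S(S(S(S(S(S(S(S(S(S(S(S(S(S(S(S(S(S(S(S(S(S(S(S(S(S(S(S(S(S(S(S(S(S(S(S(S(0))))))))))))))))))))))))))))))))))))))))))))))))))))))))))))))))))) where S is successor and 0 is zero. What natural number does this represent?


Counting successors applied to 0:
67 applications of S to 0 = 67

67


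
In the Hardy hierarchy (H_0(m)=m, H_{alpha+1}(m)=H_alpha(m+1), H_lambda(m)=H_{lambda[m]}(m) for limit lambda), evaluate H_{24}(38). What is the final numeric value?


H_24(38):
For finite ordinals k, H_k(n) = n + k (each successor step adds 1).
H_24(38) = 38 + 24 = 62

62


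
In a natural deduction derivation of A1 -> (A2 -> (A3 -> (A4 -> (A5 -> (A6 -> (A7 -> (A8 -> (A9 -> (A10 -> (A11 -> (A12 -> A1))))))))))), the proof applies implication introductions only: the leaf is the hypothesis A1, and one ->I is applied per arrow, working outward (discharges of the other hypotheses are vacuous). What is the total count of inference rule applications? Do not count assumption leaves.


The formula has 12 arrows (->); its innermost consequent A1 is one of the antecedents,
so the proof starts from the hypothesis leaf A1 (not a rule application) and closes one arrow per ->I.
Building A1 -> (A2 -> (A3 -> (A4 -> (A5 -> (A6 -> (A7 -> (A8 -> (A9 -> (A10 -> (A11 -> (A12 -> A1))))))))))) therefore takes 12 nested implication introductions.
Total inference nodes = 12

12


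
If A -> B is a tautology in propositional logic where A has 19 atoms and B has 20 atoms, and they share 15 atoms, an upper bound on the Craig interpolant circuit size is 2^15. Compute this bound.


Shared atoms = 15
Craig interpolant size bound = 2^15
= 32768

32768


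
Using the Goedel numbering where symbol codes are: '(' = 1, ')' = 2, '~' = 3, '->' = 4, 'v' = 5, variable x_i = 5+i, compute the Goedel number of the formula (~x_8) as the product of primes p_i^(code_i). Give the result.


Formula: (~x_8)
Symbol codes: [1, 3, 13, 2]
Primes: [2, 3, 5, 7]
p_1^1 = 2^1 = 2
p_2^3 = 3^3 = 27
p_3^13 = 5^13 = 1220703125
p_4^2 = 7^2 = 49
Product = 3229980468750

3229980468750


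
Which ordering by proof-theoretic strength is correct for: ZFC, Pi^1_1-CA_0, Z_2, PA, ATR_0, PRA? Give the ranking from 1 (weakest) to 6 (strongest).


Ordering by consistency strength:
1. PRA
2. PA
3. ATR_0
4. Pi^1_1-CA_0
5. Z_2
6. ZFC


ZFC=6, Pi^1_1-CA_0=4, Z_2=5, PA=2, ATR_0=3, PRA=1


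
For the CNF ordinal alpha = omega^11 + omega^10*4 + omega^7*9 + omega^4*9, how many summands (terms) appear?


CNF: omega^11 + omega^10*4 + omega^7*9 + omega^4*9
Count the summands separated by '+':
  term 1: omega^11
  term 2: omega^10*4
  term 3: omega^7*9
  term 4: omega^4*9
Total terms = 4

4


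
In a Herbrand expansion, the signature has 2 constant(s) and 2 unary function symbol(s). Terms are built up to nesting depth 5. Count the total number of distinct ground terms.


Herbrand terms by depth:
Depth 0: 2 constants
Depth 1: 4 new terms (running total: 6)
Depth 2: 8 new terms (running total: 14)
Depth 3: 16 new terms (running total: 30)
Depth 4: 32 new terms (running total: 62)
Depth 5: 64 new terms (running total: 126)
Total distinct ground terms = 126

126


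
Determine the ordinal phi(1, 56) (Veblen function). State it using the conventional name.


phi(1, 56):
phi(1, beta) = epsilon_beta (the beta-th epsilon number).
phi(1, 56) = epsilon_56

epsilon_56
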